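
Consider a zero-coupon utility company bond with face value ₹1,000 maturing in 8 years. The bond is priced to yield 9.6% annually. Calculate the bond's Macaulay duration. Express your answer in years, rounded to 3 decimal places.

8.000 years

A zero-coupon bond has a single cash flow at maturity, so its Macaulay duration equals its maturity: 8 years.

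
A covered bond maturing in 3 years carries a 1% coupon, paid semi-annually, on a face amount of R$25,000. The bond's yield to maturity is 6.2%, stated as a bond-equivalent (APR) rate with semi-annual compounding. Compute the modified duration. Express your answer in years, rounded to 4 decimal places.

2.8704 years

Periodic yield y = 0.031. First find Macaulay duration:
  t   CF        PV=CF/(1+0.031)^t    t·PV
  1       125.00       121.2415       121.2415
  2       125.00       117.5960       235.1921
  3       125.00       114.0602       342.1805
  4       125.00       110.6306       442.5225
  5       125.00       107.3042       536.5210
  6    25,125.00    20,919.6338   125,517.8030
  Σ                 21,490.4664   127,195.4606
P = 21,490.4664; Macaulay duration = 127,195.4606 / 21,490.4664 = 5.91869 half-year periods = 2.95935 years.
Modified duration = D_Mac / (1 + y) = 2.95935 / 1.031 = 2.87036 years.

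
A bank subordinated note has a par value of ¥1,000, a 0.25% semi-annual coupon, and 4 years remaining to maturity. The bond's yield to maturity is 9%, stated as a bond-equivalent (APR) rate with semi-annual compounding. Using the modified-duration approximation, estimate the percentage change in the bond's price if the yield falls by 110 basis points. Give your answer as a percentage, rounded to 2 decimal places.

+4.19%

Periodic yield y = 0.045. Modified duration first:
  t   CF        PV=CF/(1+0.045)^t    t·PV
  1         1.25         1.1962         1.1962
  2         1.25         1.1447         2.2893
  3         1.25         1.0954         3.2861
  4         1.25         1.0482         4.1928
  5         1.25         1.0031         5.0153
  6         1.25         0.9599         5.7592
  7         1.25         0.9185         6.4297
  8     1,001.25       704.0641     5,632.5129
  Σ                    711.4300     5,660.6816
P = 711.4300; D_Mac = 7.95677 half-year periods = 3.97838 yrs; D_mod = 3.97838/(1+0.045) = 3.80706 yrs.
ΔP/P ≈ -D_mod · Δy = -3.80706 × (-0.011) = +0.041878 = +4.1878%.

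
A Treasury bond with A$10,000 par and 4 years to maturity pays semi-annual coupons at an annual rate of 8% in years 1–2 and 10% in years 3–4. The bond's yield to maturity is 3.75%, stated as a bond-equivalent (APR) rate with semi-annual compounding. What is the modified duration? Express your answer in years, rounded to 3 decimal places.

3.468 years

Periodic yield y = 0.01875. First find Macaulay duration:
  t   CF        PV=CF/(1+0.01875)^t    t·PV
  1       400.00       392.6380       392.6380
  2       400.00       385.4116       770.8231
  3       400.00       378.3181     1,134.9543
  4       400.00       371.3552     1,485.4208
  5       500.00       455.6505     2,278.2527
  6       500.00       447.2643     2,683.5860
  7       500.00       439.0325     3,073.2274
  8    10,500.00     9,049.9947    72,399.9576
  Σ                 11,919.6650    84,218.8601
P = 11,919.6650; Macaulay duration = 84,218.8601 / 11,919.6650 = 7.06554 half-year periods = 3.53277 years.
Modified duration = D_Mac / (1 + y) = 3.53277 / 1.01875 = 3.46775 years.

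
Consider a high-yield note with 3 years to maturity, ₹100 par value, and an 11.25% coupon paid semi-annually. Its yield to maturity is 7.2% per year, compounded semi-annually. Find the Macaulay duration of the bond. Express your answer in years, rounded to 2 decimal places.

2.65 years

Periodic yield y = 0.036. Discount each cash flow and weight by its period:
  t   CF        PV=CF/(1+0.036)^t    t·PV
  1        5.625         5.4295         5.4295
  2        5.625         5.2409        10.4817
  3        5.625         5.0588        15.1763
  4        5.625         4.8830        19.5319
  5        5.625         4.7133        23.5664
  6      105.625        85.4296       512.5774
  Σ                    110.7550       586.7632
Price P = Σ PV = 110.7550.
Macaulay duration = Σ(t·PV) / P = 586.7632 / 110.7550 = 5.29785 half-year periods.
In years: 5.29785 / 2 = 2.64892 years.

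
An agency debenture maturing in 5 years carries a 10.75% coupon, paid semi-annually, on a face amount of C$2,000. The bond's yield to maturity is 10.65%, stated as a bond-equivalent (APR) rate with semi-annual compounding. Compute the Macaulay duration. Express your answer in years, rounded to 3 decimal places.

Periodic yield y = 0.05325. Discount each cash flow and weight by its period:
  t   CF        PV=CF/(1+0.05325)^t    t·PV
  1       107.50       102.0650       102.0650
  2       107.50        96.9049       193.8097
  3       107.50        92.0056       276.0167
  4       107.50        87.3540       349.4158
  5       107.50        82.9375       414.6877
  6       107.50        78.7444       472.4664
  7       107.50        74.7633       523.3428
  8       107.50        70.9834       567.8671
  9       107.50        67.3946       606.5516
  10    2,107.50     1,254.4487    12,544.4870
  Σ                  2,007.6013    16,050.7098
Price P = Σ PV = 2,007.6013.
Macaulay duration = Σ(t·PV) / P = 16,050.7098 / 2,007.6013 = 7.99497 half-year periods.
In years: 7.99497 / 2 = 3.99748 years.

3.997 years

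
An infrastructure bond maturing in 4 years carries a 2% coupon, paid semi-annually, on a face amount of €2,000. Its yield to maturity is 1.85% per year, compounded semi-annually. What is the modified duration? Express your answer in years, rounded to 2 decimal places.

Periodic yield y = 0.00925. First find Macaulay duration:
  t   CF        PV=CF/(1+0.00925)^t    t·PV
  1        20.00        19.8167        19.8167
  2        20.00        19.6351        39.2701
  3        20.00        19.4551        58.3653
  4        20.00        19.2768        77.1072
  5        20.00        19.1001        95.5006
  6        20.00        18.9251       113.5504
  7        20.00        18.7516       131.2613
  8     2,020.00     1,876.5550    15,012.4402
  Σ                  2,011.5155    15,547.3120
P = 2,011.5155; Macaulay duration = 15,547.3120 / 2,011.5155 = 7.72915 half-year periods = 3.86458 years.
Modified duration = D_Mac / (1 + y) = 3.86458 / 1.00925 = 3.82916 years.

3.83 years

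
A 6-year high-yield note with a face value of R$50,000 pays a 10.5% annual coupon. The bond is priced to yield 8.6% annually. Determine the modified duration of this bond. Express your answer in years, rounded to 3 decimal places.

4.418 years

Periodic yield y = 0.086. First find Macaulay duration:
  t   CF        PV=CF/(1+0.086)^t    t·PV
  1     5,250.00     4,834.2541     4,834.2541
  2     5,250.00     4,451.4311     8,902.8621
  3     5,250.00     4,098.9236    12,296.7709
  4     5,250.00     3,774.3312    15,097.3246
  5     5,250.00     3,475.4431    17,377.2153
  6    55,250.00    33,678.5458   202,071.2748
  Σ                 54,312.9289   260,579.7019
P = 54,312.9289; Macaulay duration = 260,579.7019 / 54,312.9289 = 4.79775 years.
Modified duration = D_Mac / (1 + y) = 4.79775 / 1.086 = 4.41782 years.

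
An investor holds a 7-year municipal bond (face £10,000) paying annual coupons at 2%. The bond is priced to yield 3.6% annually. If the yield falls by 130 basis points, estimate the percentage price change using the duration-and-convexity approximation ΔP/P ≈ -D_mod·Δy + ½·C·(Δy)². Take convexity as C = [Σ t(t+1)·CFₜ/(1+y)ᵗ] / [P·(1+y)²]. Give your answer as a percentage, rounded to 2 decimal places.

With y = 0.036:
  t   CF        PV=CF/(1+0.036)^t    t·PV        t(t+1)·PV
  1       200.00       193.0502       193.0502         386.1004
  2       200.00       186.3419       372.6838       1,118.0513
  3       200.00       179.8667       539.6001       2,158.4002
  4       200.00       173.6165       694.4660       3,472.3298
  5       200.00       167.5835       837.9174       5,027.5046
  6       200.00       161.7601       970.5607       6,793.9251
  7    10,200.00     7,963.0948    55,741.6633     445,933.3066
  Σ                  9,025.3136    59,349.9415     464,889.6180
P = 9,025.3136; D_Mac = 6.57594 yrs; D_mod = 6.34743 yrs; C = 47.99191.
Duration effect: -6.34743 × (-0.013) = +0.082517
Convexity effect: 0.5 × 47.99191 × (-0.013)² = +0.0040553
ΔP/P ≈ +0.082517 + 0.0040553 = +0.086572 = +8.6572%.

+8.66%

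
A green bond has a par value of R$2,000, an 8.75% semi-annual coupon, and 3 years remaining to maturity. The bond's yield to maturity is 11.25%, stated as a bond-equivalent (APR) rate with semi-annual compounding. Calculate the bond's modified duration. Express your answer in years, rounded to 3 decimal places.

2.548 years

Periodic yield y = 0.05625. First find Macaulay duration:
  t   CF        PV=CF/(1+0.05625)^t    t·PV
  1        87.50        82.8402        82.8402
  2        87.50        78.4286       156.8573
  3        87.50        74.2520       222.7559
  4        87.50        70.2977       281.1908
  5        87.50        66.5540       332.7702
  6     2,087.50     1,503.2325     9,019.3949
  Σ                  1,875.6051    10,095.8093
P = 1,875.6051; Macaulay duration = 10,095.8093 / 1,875.6051 = 5.38269 half-year periods = 2.69135 years.
Modified duration = D_Mac / (1 + y) = 2.69135 / 1.05625 = 2.54802 years.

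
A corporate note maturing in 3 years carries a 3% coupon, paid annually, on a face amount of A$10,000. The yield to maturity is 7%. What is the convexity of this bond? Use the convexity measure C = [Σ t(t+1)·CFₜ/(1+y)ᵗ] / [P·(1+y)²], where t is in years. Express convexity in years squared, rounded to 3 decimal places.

With y = 0.07:
  t   CF        PV=CF/(1+0.07)^t    t·PV        t(t+1)·PV
  1       300.00       280.3738       280.3738         560.7477
  2       300.00       262.0316       524.0632       1,572.1897
  3    10,300.00     8,407.8681    25,223.6044     100,894.4176
  Σ                  8,950.2736    26,028.0415     103,027.3550
P = 8,950.2736.
Convexity = Σ t(t+1)·PV / [P·(1+y)²] = 103,027.3550 / (8,950.2736 × 1.144900) = 10.05423.

10.054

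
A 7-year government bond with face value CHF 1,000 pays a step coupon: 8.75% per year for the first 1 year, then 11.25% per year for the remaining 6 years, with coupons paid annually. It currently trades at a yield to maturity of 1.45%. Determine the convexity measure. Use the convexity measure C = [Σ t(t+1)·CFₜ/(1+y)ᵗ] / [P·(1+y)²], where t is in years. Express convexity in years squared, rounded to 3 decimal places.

40.731

With y = 0.0145:
  t   CF        PV=CF/(1+0.0145)^t    t·PV        t(t+1)·PV
  1        87.50        86.2494        86.2494         172.4988
  2       112.50       109.3071       218.6142         655.8427
  3       112.50       107.7448       323.2344       1,292.9377
  4       112.50       106.2048       424.8194       2,124.0968
  5       112.50       104.6869       523.4344       3,140.6065
  6       112.50       103.1906       619.1437       4,334.0060
  7     1,112.50     1,005.8557     7,040.9896      56,327.9164
  Σ                  1,623.2393     9,236.4851      68,047.9049
P = 1,623.2393.
Convexity = Σ t(t+1)·PV / [P·(1+y)²] = 68,047.9049 / (1,623.2393 × 1.029210) = 40.73128.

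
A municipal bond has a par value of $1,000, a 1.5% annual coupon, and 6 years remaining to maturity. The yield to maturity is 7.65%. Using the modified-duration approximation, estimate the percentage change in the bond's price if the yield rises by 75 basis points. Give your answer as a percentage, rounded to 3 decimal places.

Periodic yield y = 0.0765. Modified duration first:
  t   CF        PV=CF/(1+0.0765)^t    t·PV
  1        15.00        13.9340        13.9340
  2        15.00        12.9438        25.8877
  3        15.00        12.0240        36.0720
  4        15.00        11.1695        44.6781
  5        15.00        10.3758        51.8789
  6     1,015.00       652.2016     3,913.2094
  Σ                    712.6488     4,085.6602
P = 712.6488; D_Mac = 5.73306 yrs; D_mod = 5.73306/(1+0.0765) = 5.32565 yrs.
ΔP/P ≈ -D_mod · Δy = -5.32565 × (+0.0075) = -0.039942 = -3.9942%.

-3.994%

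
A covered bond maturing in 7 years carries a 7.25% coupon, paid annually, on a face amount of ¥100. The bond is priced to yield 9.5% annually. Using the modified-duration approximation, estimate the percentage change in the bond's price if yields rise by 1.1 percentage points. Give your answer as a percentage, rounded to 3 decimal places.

-5.669%

Periodic yield y = 0.095. Modified duration first:
  t   CF        PV=CF/(1+0.095)^t    t·PV
  1         7.25         6.6210         6.6210
  2         7.25         6.0466        12.0932
  3         7.25         5.5220        16.5660
  4         7.25         5.0429        20.1717
  5         7.25         4.6054        23.0270
  6         7.25         4.2058        25.2351
  7       107.25        56.8196       397.7375
  Σ                     88.8634       501.4513
P = 88.8634; D_Mac = 5.64295 yrs; D_mod = 5.64295/(1+0.095) = 5.15338 yrs.
ΔP/P ≈ -D_mod · Δy = -5.15338 × (+0.011) = -0.056687 = -5.6687%.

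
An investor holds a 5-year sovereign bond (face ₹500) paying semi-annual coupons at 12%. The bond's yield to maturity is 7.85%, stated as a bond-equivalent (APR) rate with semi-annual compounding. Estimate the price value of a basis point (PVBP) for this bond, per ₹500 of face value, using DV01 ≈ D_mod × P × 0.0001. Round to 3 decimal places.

Periodic yield y = 0.03925.
  t   CF        PV=CF/(1+0.03925)^t    t·PV
  1        30.00        28.8670        28.8670
  2        30.00        27.7767        55.5535
  3        30.00        26.7277        80.1830
  4        30.00        25.7182       102.8729
  5        30.00        24.7469       123.7346
  6        30.00        23.8123       142.8737
  7        30.00        22.9130       160.3907
  8        30.00        22.0476       176.3807
  9        30.00        21.2149       190.9341
  10      530.00       360.6414     3,606.4136
  Σ                    584.4656     4,668.2037
P = 584.4656; D_Mac = 7.98713 half-year periods = 3.99357 yrs; D_mod = 3.84274 yrs.
DV01 ≈ 3.84274 × 584.4656 × 0.0001 = 0.224595.

₹0.225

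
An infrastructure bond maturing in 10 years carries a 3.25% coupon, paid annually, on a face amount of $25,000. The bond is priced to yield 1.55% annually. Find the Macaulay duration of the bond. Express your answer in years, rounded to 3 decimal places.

8.804 years

Periodic yield y = 0.0155. Discount each cash flow and weight by its year:
  t   CF        PV=CF/(1+0.0155)^t    t·PV
  1       812.50       800.0985       800.0985
  2       812.50       787.8862     1,575.7725
  3       812.50       775.8604     2,327.5812
  4       812.50       764.0181     3,056.0725
  5       812.50       752.3566     3,761.7830
  6       812.50       740.8731     4,445.2384
  7       812.50       729.5648     5,106.9536
  8       812.50       718.4292     5,747.4332
  9       812.50       707.4635     6,367.1712
  10   25,812.50    22,132.5162   221,325.1624
  Σ                 28,909.0666   254,513.2665
Price P = Σ PV = 28,909.0666.
Macaulay duration = Σ(t·PV) / P = 254,513.2665 / 28,909.0666 = 8.80393 years.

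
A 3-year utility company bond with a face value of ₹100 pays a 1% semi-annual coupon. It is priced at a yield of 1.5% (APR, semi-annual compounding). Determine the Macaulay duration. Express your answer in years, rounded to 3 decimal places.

2.963 years

Periodic yield y = 0.0075. Discount each cash flow and weight by its period:
  t   CF        PV=CF/(1+0.0075)^t    t·PV
  1         0.50         0.4963         0.4963
  2         0.50         0.4926         0.9852
  3         0.50         0.4889         1.4667
  4         0.50         0.4853         1.9411
  5         0.50         0.4817         2.4083
  6       100.50        96.0939       576.5633
  Σ                     98.5386       583.8609
Price P = Σ PV = 98.5386.
Macaulay duration = Σ(t·PV) / P = 583.8609 / 98.5386 = 5.92520 half-year periods.
In years: 5.92520 / 2 = 2.96260 years.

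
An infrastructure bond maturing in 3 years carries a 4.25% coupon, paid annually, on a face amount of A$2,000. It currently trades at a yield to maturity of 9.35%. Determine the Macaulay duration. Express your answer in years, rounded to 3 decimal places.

Periodic yield y = 0.0935. Discount each cash flow and weight by its year:
  t   CF        PV=CF/(1+0.0935)^t    t·PV
  1        85.00        77.7321        77.7321
  2        85.00        71.0856       142.1711
  3     2,085.00     1,594.5924     4,783.7773
  Σ                  1,743.4100     5,003.6804
Price P = Σ PV = 1,743.4100.
Macaulay duration = Σ(t·PV) / P = 5,003.6804 / 1,743.4100 = 2.87005 years.

2.870 years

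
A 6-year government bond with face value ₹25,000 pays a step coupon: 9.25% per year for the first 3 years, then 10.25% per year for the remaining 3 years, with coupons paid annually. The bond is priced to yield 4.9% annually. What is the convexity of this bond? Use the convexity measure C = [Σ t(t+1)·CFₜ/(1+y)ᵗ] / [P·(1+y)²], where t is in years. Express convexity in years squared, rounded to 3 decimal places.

29.564

With y = 0.049:
  t   CF        PV=CF/(1+0.049)^t    t·PV        t(t+1)·PV
  1     2,312.50     2,204.4805     2,204.4805       4,408.9609
  2     2,312.50     2,101.5066     4,203.0133      12,609.0398
  3     2,312.50     2,003.3428     6,010.0285      24,040.1140
  4     2,562.50     2,116.2254     8,464.9016      42,324.5079
  5     2,562.50     2,017.3741    10,086.8703      60,521.2219
  6    27,562.50    20,685.4836   124,112.9013     868,790.3093
  Σ                 31,128.4129   155,082.1954   1,012,694.1538
P = 31,128.4129.
Convexity = Σ t(t+1)·PV / [P·(1+y)²] = 1,012,694.1538 / (31,128.4129 × 1.100401) = 29.56449.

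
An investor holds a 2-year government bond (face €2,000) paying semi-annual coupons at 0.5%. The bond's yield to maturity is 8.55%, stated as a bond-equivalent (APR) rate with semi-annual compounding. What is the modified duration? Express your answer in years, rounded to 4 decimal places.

Periodic yield y = 0.04275. First find Macaulay duration:
  t   CF        PV=CF/(1+0.04275)^t    t·PV
  1         5.00         4.7950         4.7950
  2         5.00         4.5984         9.1969
  3         5.00         4.4099        13.2297
  4     2,005.00     1,695.8740     6,783.4960
  Σ                  1,709.6774     6,810.7176
P = 1,709.6774; Macaulay duration = 6,810.7176 / 1,709.6774 = 3.98363 half-year periods = 1.99181 years.
Modified duration = D_Mac / (1 + y) = 1.99181 / 1.04275 = 1.91015 years.

1.9102 years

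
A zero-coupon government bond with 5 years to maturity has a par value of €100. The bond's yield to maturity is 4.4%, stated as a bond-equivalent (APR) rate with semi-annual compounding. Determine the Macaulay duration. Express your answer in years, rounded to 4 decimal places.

5.0000 years

A zero-coupon bond has a single cash flow at maturity, so its Macaulay duration equals its maturity: 5 years.
(Equivalently: 10 semi-annual periods ÷ 2 = 5 years.)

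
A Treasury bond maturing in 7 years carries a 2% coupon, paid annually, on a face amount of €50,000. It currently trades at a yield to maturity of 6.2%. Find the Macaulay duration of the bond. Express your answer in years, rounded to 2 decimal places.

6.53 years

Periodic yield y = 0.062. Discount each cash flow and weight by its year:
  t   CF        PV=CF/(1+0.062)^t    t·PV
  1     1,000.00       941.6196       941.6196
  2     1,000.00       886.6474     1,773.2949
  3     1,000.00       834.8846     2,504.6538
  4     1,000.00       786.1437     3,144.5748
  5     1,000.00       740.2483     3,701.2415
  6     1,000.00       697.0323     4,182.1938
  7    51,000.00    33,473.3022   234,313.1157
  Σ                 38,359.8781   250,560.6939
Price P = Σ PV = 38,359.8781.
Macaulay duration = Σ(t·PV) / P = 250,560.6939 / 38,359.8781 = 6.53184 years.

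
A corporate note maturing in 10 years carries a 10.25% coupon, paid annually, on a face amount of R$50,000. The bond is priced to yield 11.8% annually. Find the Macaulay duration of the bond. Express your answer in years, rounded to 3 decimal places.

Periodic yield y = 0.118. Discount each cash flow and weight by its year:
  t   CF        PV=CF/(1+0.118)^t    t·PV
  1     5,125.00     4,584.0787     4,584.0787
  2     5,125.00     4,100.2493     8,200.4986
  3     5,125.00     3,667.4860    11,002.4579
  4     5,125.00     3,280.3989    13,121.5955
  5     5,125.00     2,934.1672    14,670.8358
  6     5,125.00     2,624.4787    15,746.8721
  7     5,125.00     2,347.4765    16,432.3352
  8     5,125.00     2,099.7106    16,797.6848
  9     5,125.00     1,878.0954    16,902.8582
  10   55,125.00    18,068.8523   180,688.5226
  Σ                 45,584.9934   298,147.7394
Price P = Σ PV = 45,584.9934.
Macaulay duration = Σ(t·PV) / P = 298,147.7394 / 45,584.9934 = 6.54048 years.

6.540 years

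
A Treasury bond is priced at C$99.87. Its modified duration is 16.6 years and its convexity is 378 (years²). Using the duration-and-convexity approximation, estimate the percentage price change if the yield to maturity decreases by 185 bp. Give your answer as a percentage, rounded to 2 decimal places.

+37.18%

Duration effect: -D_mod·Δy = -16.6 × (-0.0185) = +0.307100
Convexity effect: ½·C·(Δy)² = 0.5 × 378 × (-0.0185)² = +0.06468525
ΔP/P ≈ +0.307100 + 0.06468525 = +0.37178525
= +37.178525%.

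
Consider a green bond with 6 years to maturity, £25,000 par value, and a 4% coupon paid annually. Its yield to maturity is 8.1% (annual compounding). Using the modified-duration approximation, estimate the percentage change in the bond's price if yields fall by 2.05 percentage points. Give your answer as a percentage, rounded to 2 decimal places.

Periodic yield y = 0.081. Modified duration first:
  t   CF        PV=CF/(1+0.081)^t    t·PV
  1     1,000.00       925.0694       925.0694
  2     1,000.00       855.7534     1,711.5067
  3     1,000.00       791.6312     2,374.8937
  4     1,000.00       732.3138     2,929.2552
  5     1,000.00       677.4411     3,387.2054
  6    26,000.00    16,293.6801    97,762.0803
  Σ                 20,275.8889   109,090.0108
P = 20,275.8889; D_Mac = 5.38028 yrs; D_mod = 5.38028/(1+0.081) = 4.97713 yrs.
ΔP/P ≈ -D_mod · Δy = -4.97713 × (-0.0205) = +0.102031 = +10.2031%.

+10.20%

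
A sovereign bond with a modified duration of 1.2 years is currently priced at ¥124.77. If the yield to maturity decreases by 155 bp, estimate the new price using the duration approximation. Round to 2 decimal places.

¥127.09

Duration approximation: ΔP/P ≈ -D_mod · Δy = -1.2 × (-0.0155) = +0.018600.
New price ≈ 124.77 × (1 + 0.018600) = 127.090722.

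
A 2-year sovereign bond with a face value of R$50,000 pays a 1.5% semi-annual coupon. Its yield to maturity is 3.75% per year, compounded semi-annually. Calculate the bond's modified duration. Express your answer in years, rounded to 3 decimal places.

1.941 years

Periodic yield y = 0.01875. First find Macaulay duration:
  t   CF        PV=CF/(1+0.01875)^t    t·PV
  1       375.00       368.0982       368.0982
  2       375.00       361.3233       722.6467
  3       375.00       354.6732     1,064.0197
  4    50,375.00    46,767.5449   187,070.1797
  Σ                 47,851.6397   189,224.9442
P = 47,851.6397; Macaulay duration = 189,224.9442 / 47,851.6397 = 3.95441 half-year periods = 1.97720 years.
Modified duration = D_Mac / (1 + y) = 1.97720 / 1.01875 = 1.94081 years.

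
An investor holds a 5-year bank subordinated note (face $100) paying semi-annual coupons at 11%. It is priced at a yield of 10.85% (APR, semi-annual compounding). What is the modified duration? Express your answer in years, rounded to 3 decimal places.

3.775 years

Periodic yield y = 0.05425. First find Macaulay duration:
  t   CF        PV=CF/(1+0.05425)^t    t·PV
  1         5.50         5.2170         5.2170
  2         5.50         4.9485         9.8970
  3         5.50         4.6939        14.0816
  4         5.50         4.4523        17.8094
  5         5.50         4.2232        21.1161
  6         5.50         4.0059        24.0355
  7         5.50         3.7998        26.5984
  8         5.50         3.6042        28.8339
  9         5.50         3.4188        30.7690
  10      105.50        62.2037       622.0372
  Σ                    100.5674       800.3951
P = 100.5674; Macaulay duration = 800.3951 / 100.5674 = 7.95880 half-year periods = 3.97940 years.
Modified duration = D_Mac / (1 + y) = 3.97940 / 1.05425 = 3.77462 years.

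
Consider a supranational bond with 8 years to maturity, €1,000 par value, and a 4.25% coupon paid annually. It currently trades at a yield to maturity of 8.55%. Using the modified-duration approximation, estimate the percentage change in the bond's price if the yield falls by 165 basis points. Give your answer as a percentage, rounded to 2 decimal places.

Periodic yield y = 0.0855. Modified duration first:
  t   CF        PV=CF/(1+0.0855)^t    t·PV
  1        42.50        39.1525        39.1525
  2        42.50        36.0686        72.1372
  3        42.50        33.2276        99.6829
  4        42.50        30.6104       122.4418
  5        42.50        28.1994       140.9970
  6        42.50        25.9783       155.8695
  7        42.50        23.9321       167.5244
  8     1,042.50       540.8009     4,326.4076
  Σ                    757.9698     5,124.2128
P = 757.9698; D_Mac = 6.76044 yrs; D_mod = 6.76044/(1+0.0855) = 6.22795 yrs.
ΔP/P ≈ -D_mod · Δy = -6.22795 × (-0.0165) = +0.102761 = +10.2761%.

+10.28%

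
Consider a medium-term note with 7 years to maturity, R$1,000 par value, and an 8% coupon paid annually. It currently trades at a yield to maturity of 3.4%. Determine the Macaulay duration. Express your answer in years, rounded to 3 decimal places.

Periodic yield y = 0.034. Discount each cash flow and weight by its year:
  t   CF        PV=CF/(1+0.034)^t    t·PV
  1        80.00        77.3694        77.3694
  2        80.00        74.8254       149.6508
  3        80.00        72.3650       217.0949
  4        80.00        69.9855       279.9418
  5        80.00        67.6842       338.4210
  6        80.00        65.4586       392.7516
  7     1,080.00       854.6336     5,982.4355
  Σ                  1,282.3217     7,437.6651
Price P = Σ PV = 1,282.3217.
Macaulay duration = Σ(t·PV) / P = 7,437.6651 / 1,282.3217 = 5.80016 years.

5.800 years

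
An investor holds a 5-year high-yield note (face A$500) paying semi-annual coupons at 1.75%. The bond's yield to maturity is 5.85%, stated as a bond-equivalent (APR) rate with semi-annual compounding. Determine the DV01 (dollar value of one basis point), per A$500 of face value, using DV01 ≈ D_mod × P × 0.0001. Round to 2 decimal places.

A$0.19

Periodic yield y = 0.02925.
  t   CF        PV=CF/(1+0.02925)^t    t·PV
  1        4.375         4.2507         4.2507
  2        4.375         4.1299         8.2597
  3        4.375         4.0125        12.0375
  4        4.375         3.8985        15.5939
  5        4.375         3.7877        18.9384
  6        4.375         3.6800        22.0803
  7        4.375         3.5755        25.0282
  8        4.375         3.4738        27.7908
  9        4.375         3.3751        30.3761
  10     504.375       378.0461     3,780.4613
  Σ                    412.2298     3,944.8169
P = 412.2298; D_Mac = 9.56946 half-year periods = 4.78473 yrs; D_mod = 4.64875 yrs.
DV01 ≈ 4.64875 × 412.2298 × 0.0001 = 0.191636.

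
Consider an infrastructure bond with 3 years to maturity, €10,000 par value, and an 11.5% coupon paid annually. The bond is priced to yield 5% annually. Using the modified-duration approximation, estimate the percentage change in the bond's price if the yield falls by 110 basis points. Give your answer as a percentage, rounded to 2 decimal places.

+2.86%

Periodic yield y = 0.05. Modified duration first:
  t   CF        PV=CF/(1+0.05)^t    t·PV
  1     1,150.00     1,095.2381     1,095.2381
  2     1,150.00     1,043.0839     2,086.1678
  3    11,150.00     9,631.7892    28,895.3677
  Σ                 11,770.1112    32,076.7736
P = 11,770.1112; D_Mac = 2.72527 yrs; D_mod = 2.72527/(1+0.05) = 2.59550 yrs.
ΔP/P ≈ -D_mod · Δy = -2.59550 × (-0.011) = +0.028550 = +2.8550%.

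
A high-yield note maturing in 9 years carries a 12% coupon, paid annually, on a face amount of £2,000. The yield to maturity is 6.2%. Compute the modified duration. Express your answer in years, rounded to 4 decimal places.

6.0652 years

Periodic yield y = 0.062. First find Macaulay duration:
  t   CF        PV=CF/(1+0.062)^t    t·PV
  1       240.00       225.9887       225.9887
  2       240.00       212.7954       425.5908
  3       240.00       200.3723       601.1169
  4       240.00       188.6745       754.6979
  5       240.00       177.6596       888.2980
  6       240.00       167.2878     1,003.7265
  7       240.00       157.5214     1,102.6500
  8       240.00       148.3253     1,186.6021
  9     2,240.00     1,303.5490    11,731.9412
  Σ                  2,782.1739    17,920.6120
P = 2,782.1739; Macaulay duration = 17,920.6120 / 2,782.1739 = 6.44123 years.
Modified duration = D_Mac / (1 + y) = 6.44123 / 1.062 = 6.06518 years.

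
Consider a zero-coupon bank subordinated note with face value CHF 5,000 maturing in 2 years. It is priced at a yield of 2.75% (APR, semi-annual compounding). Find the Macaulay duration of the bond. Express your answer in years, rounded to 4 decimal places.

2.0000 years

A zero-coupon bond has a single cash flow at maturity, so its Macaulay duration equals its maturity: 2 years.
(Equivalently: 4 semi-annual periods ÷ 2 = 2 years.)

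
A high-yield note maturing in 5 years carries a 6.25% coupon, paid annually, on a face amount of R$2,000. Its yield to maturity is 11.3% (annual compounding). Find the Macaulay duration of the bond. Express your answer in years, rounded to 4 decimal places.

4.3773 years

Periodic yield y = 0.113. Discount each cash flow and weight by its year:
  t   CF        PV=CF/(1+0.113)^t    t·PV
  1       125.00       112.3091       112.3091
  2       125.00       100.9066       201.8133
  3       125.00        90.6618       271.9855
  4       125.00        81.4572       325.8287
  5     2,125.00     1,244.1797     6,220.8985
  Σ                  1,629.5144     7,132.8351
Price P = Σ PV = 1,629.5144.
Macaulay duration = Σ(t·PV) / P = 7,132.8351 / 1,629.5144 = 4.37728 years.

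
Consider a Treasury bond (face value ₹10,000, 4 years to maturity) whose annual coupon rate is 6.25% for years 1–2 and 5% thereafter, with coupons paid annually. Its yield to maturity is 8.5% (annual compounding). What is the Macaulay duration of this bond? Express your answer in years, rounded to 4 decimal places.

Periodic yield y = 0.085. Discount each cash flow and weight by its year:
  t   CF        PV=CF/(1+0.085)^t    t·PV
  1       625.00       576.0369       576.0369
  2       625.00       530.9096     1,061.8191
  3       500.00       391.4540     1,174.3621
  4    10,500.00     7,576.5300    30,306.1199
  Σ                  9,074.9305    33,118.3381
Price P = Σ PV = 9,074.9305.
Macaulay duration = Σ(t·PV) / P = 33,118.3381 / 9,074.9305 = 3.64943 years.

3.6494 years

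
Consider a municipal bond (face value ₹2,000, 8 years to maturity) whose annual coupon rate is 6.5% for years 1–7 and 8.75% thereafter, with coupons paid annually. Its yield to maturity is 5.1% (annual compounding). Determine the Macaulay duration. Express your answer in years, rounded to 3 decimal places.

6.576 years

Periodic yield y = 0.051. Discount each cash flow and weight by its year:
  t   CF        PV=CF/(1+0.051)^t    t·PV
  1       130.00       123.6917       123.6917
  2       130.00       117.6896       235.3791
  3       130.00       111.9786       335.9359
  4       130.00       106.5449       426.1794
  5       130.00       101.3747       506.8737
  6       130.00        96.4555       578.7331
  7       130.00        91.7750       642.4249
  8     2,175.00     1,460.9573    11,687.6587
  Σ                  2,210.4674    14,536.8766
Price P = Σ PV = 2,210.4674.
Macaulay duration = Σ(t·PV) / P = 14,536.8766 / 2,210.4674 = 6.57638 years.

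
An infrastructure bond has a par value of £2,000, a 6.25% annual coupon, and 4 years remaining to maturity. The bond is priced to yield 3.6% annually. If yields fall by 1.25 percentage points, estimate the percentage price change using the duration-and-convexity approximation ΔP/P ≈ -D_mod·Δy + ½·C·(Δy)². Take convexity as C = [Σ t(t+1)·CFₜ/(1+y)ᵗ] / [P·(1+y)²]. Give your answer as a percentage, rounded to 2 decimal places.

+4.57%

With y = 0.036:
  t   CF        PV=CF/(1+0.036)^t    t·PV        t(t+1)·PV
  1       125.00       120.6564       120.6564         241.3127
  2       125.00       116.4637       232.9274         698.7821
  3       125.00       112.4167       337.2500       1,349.0001
  4     2,125.00     1,844.6752     7,378.7009      36,893.5043
  Σ                  2,194.2119     8,069.5346      39,182.5993
P = 2,194.2119; D_Mac = 3.67765 yrs; D_mod = 3.54985 yrs; C = 16.63777.
Duration effect: -3.54985 × (-0.0125) = +0.044373
Convexity effect: 0.5 × 16.63777 × (-0.0125)² = +0.0012998
ΔP/P ≈ +0.044373 + 0.0012998 = +0.045673 = +4.5673%.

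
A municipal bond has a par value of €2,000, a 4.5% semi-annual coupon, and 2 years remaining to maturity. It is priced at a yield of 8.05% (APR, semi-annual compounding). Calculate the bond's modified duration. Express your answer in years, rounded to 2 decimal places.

Periodic yield y = 0.04025. First find Macaulay duration:
  t   CF        PV=CF/(1+0.04025)^t    t·PV
  1        45.00        43.2588        43.2588
  2        45.00        41.5850        83.1701
  3        45.00        39.9760       119.9280
  4     2,045.00     1,746.3947     6,985.5790
  Σ                  1,871.2146     7,231.9359
P = 1,871.2146; Macaulay duration = 7,231.9359 / 1,871.2146 = 3.86484 half-year periods = 1.93242 years.
Modified duration = D_Mac / (1 + y) = 1.93242 / 1.04025 = 1.85765 years.

1.86 years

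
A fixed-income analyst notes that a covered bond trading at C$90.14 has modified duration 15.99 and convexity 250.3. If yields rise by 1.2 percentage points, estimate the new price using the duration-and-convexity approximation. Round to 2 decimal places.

Duration effect: -D_mod·Δy = -15.99 × (+0.012) = -0.191880
Convexity effect: ½·C·(Δy)² = 0.5 × 250.3 × (0.012)² = +0.0180216
ΔP/P ≈ -0.191880 + 0.0180216 = -0.1738584
New price ≈ 90.14 × (1 - 0.1738584) = 74.468403824.

C$74.47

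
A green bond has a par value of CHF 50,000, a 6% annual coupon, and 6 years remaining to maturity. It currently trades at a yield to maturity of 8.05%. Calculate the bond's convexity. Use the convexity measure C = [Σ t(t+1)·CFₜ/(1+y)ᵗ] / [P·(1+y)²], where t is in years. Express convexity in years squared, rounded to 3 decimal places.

29.394

With y = 0.0805:
  t   CF        PV=CF/(1+0.0805)^t    t·PV        t(t+1)·PV
  1     3,000.00     2,776.4924     2,776.4924       5,552.9847
  2     3,000.00     2,569.6366     5,139.2732      15,417.8197
  3     3,000.00     2,378.1921     7,134.5764      28,538.3058
  4     3,000.00     2,201.0108     8,804.0431      44,020.2156
  5     3,000.00     2,037.0299    10,185.1494      61,110.8963
  6    53,000.00    33,306.3654   199,838.1924   1,398,867.3466
  Σ                 45,268.7272   233,877.7269   1,553,507.5688
P = 45,268.7272.
Convexity = Σ t(t+1)·PV / [P·(1+y)²] = 1,553,507.5688 / (45,268.7272 × 1.167480) = 29.39446.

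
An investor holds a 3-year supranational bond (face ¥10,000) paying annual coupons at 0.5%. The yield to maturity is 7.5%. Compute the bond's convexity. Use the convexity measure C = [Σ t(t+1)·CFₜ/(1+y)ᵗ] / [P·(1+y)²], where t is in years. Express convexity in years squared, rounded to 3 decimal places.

10.307

With y = 0.075:
  t   CF        PV=CF/(1+0.075)^t    t·PV        t(t+1)·PV
  1        50.00        46.5116        46.5116          93.0233
  2        50.00        43.2666        86.5333         259.5998
  3    10,050.00     8,089.8537    24,269.5612      97,078.2447
  Σ                  8,179.6320    24,402.6061      97,430.8677
P = 8,179.6320.
Convexity = Σ t(t+1)·PV / [P·(1+y)²] = 97,430.8677 / (8,179.6320 × 1.155625) = 10.30732.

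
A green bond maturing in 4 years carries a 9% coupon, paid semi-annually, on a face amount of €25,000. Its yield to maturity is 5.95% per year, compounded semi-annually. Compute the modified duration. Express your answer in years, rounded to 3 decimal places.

Periodic yield y = 0.02975. First find Macaulay duration:
  t   CF        PV=CF/(1+0.02975)^t    t·PV
  1     1,125.00     1,092.4982     1,092.4982
  2     1,125.00     1,060.9354     2,121.8707
  3     1,125.00     1,030.2844     3,090.8532
  4     1,125.00     1,000.5190     4,002.0758
  5     1,125.00       971.6135     4,858.0673
  6     1,125.00       943.5430     5,661.2583
  7     1,125.00       916.2836     6,413.9853
  8    26,125.00    20,663.4053   165,307.2424
  Σ                 27,679.0823   192,547.8510
P = 27,679.0823; Macaulay duration = 192,547.8510 / 27,679.0823 = 6.95644 half-year periods = 3.47822 years.
Modified duration = D_Mac / (1 + y) = 3.47822 / 1.02975 = 3.37773 years.

3.378 years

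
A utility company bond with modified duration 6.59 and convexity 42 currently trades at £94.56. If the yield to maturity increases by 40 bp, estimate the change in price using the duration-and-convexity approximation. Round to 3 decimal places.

Duration effect: -D_mod·Δy = -6.59 × (+0.004) = -0.026360
Convexity effect: ½·C·(Δy)² = 0.5 × 42 × (0.004)² = +0.0003360
ΔP/P ≈ -0.026360 + 0.0003360 = -0.026024
ΔP ≈ 94.56 × (-0.026024) = -2.46082944.

-£2.461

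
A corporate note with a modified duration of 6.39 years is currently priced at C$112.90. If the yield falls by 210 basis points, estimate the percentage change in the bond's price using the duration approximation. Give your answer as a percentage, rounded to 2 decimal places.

+13.42%

Duration approximation: ΔP/P ≈ -D_mod · Δy = -6.39 × (-0.021) = +0.134190.
As a percentage: +13.4190%.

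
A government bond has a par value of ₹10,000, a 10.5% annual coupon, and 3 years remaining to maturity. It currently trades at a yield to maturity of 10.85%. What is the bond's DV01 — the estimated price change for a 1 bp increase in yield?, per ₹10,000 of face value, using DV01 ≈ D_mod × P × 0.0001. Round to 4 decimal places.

Periodic yield y = 0.1085.
  t   CF        PV=CF/(1+0.1085)^t    t·PV
  1     1,050.00       947.2260       947.2260
  2     1,050.00       854.5115     1,709.0230
  3    11,050.00     8,112.5089    24,337.5267
  Σ                  9,914.2464    26,993.7756
P = 9,914.2464; D_Mac = 2.72273 yrs; D_mod = 2.45623 yrs.
DV01 ≈ 2.45623 × 9,914.2464 × 0.0001 = 2.435162.

₹2.4352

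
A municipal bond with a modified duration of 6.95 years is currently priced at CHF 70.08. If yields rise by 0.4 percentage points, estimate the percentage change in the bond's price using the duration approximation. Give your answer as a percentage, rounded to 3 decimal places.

Duration approximation: ΔP/P ≈ -D_mod · Δy = -6.95 × (+0.004) = -0.027800.
As a percentage: -2.7800%.

-2.780%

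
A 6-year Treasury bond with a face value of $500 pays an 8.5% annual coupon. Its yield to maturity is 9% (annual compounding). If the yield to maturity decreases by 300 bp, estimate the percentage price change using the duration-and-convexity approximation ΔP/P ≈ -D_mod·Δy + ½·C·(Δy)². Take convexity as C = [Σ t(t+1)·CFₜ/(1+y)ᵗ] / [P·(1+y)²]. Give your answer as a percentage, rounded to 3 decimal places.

+14.778%

With y = 0.09:
  t   CF        PV=CF/(1+0.09)^t    t·PV        t(t+1)·PV
  1        42.50        38.9908        38.9908          77.9817
  2        42.50        35.7714        71.5428         214.6284
  3        42.50        32.8178        98.4534         393.8136
  4        42.50        30.1081       120.4323         602.1614
  5        42.50        27.6221       138.1104         828.6625
  6       542.50       323.4750     1,940.8501      13,585.9510
  Σ                    488.7852     2,408.3799      15,703.1986
P = 488.7852; D_Mac = 4.92728 yrs; D_mod = 4.52044 yrs; C = 27.04065.
Duration effect: -4.52044 × (-0.03) = +0.135613
Convexity effect: 0.5 × 27.04065 × (-0.03)² = +0.0121683
ΔP/P ≈ +0.135613 + 0.0121683 = +0.147781 = +14.7781%.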